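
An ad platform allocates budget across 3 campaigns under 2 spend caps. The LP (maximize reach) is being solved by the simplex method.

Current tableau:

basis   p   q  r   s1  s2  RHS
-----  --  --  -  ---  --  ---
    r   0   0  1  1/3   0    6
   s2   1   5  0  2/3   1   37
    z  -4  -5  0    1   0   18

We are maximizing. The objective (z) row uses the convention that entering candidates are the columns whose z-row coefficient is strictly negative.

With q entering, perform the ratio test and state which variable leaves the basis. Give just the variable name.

Ratios: row 1 (r): entry 0 ≤ 0, skip; row 2 (s2): 37/5 = 37/5.
Minimum ratio 37/5 is in the s2 row, so s2 leaves.

s2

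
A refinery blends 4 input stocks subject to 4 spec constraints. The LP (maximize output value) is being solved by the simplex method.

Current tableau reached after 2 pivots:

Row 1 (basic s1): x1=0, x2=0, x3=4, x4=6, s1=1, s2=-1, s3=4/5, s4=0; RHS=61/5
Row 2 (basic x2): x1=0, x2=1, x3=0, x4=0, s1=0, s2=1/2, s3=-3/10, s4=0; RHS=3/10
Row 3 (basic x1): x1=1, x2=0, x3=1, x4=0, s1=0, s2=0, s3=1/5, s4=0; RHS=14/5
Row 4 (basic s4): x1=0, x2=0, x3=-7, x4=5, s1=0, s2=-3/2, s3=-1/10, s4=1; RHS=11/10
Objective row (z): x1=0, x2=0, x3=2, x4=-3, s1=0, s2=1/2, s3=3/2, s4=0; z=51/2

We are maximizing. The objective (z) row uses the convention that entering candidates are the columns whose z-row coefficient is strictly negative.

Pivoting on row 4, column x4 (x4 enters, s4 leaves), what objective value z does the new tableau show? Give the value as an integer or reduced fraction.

654/25

Minimum ratio for x4: (11/10)/5 = 11/50.
z changes by −(z-row coeff of x4)·ratio = −(-3)·(11/50) = 33/50.
New z = 51/2 + (33/50) = 654/25.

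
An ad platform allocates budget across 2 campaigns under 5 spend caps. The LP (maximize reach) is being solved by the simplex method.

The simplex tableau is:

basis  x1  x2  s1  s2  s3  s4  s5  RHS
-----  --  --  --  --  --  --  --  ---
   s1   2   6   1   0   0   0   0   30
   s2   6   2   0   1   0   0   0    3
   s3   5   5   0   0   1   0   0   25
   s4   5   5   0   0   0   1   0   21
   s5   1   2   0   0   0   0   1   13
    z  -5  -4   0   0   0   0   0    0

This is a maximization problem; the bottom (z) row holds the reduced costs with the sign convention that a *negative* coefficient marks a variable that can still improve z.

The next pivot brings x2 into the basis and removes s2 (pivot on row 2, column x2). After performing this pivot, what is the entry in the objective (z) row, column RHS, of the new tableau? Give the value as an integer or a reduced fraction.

Pivot element is row 2, column x2: 2.
Normalize row 2: new (row 2, RHS) = 3/2 = 3/2.
z-row ← z-row − (-4)·(new row 2): 0 − (-4)·(3/2) = 6.

6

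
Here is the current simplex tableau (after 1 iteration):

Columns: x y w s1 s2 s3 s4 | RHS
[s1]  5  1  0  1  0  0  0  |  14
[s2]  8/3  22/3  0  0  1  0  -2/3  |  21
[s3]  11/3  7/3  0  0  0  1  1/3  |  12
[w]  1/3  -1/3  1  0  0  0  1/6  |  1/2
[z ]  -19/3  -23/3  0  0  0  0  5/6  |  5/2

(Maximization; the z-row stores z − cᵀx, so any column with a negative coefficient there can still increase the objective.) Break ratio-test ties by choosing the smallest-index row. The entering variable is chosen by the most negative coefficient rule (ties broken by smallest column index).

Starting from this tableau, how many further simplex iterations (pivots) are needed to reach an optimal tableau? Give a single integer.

pivot: y in, s2 out → z = 269/11
pivot: x in, s3 out → z = 1931/62
No improving column remains; optimal.

2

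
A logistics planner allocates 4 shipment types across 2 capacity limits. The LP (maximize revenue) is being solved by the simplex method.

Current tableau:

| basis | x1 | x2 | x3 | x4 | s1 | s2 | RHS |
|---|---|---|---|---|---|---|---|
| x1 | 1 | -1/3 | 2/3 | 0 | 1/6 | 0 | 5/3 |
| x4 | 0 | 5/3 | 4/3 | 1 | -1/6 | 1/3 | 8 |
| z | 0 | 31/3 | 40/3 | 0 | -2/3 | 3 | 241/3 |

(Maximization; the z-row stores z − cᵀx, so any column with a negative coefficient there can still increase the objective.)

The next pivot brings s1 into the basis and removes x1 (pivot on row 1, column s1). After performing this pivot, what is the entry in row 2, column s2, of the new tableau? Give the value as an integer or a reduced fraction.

1/3

Pivot element is row 1, column s1: 1/6.
Normalize row 1: new (row 1, s2) = 0/(1/6) = 0.
row 2 ← row 2 − (-1/6)·(new row 1): 1/3 − (-1/6)·0 = 1/3.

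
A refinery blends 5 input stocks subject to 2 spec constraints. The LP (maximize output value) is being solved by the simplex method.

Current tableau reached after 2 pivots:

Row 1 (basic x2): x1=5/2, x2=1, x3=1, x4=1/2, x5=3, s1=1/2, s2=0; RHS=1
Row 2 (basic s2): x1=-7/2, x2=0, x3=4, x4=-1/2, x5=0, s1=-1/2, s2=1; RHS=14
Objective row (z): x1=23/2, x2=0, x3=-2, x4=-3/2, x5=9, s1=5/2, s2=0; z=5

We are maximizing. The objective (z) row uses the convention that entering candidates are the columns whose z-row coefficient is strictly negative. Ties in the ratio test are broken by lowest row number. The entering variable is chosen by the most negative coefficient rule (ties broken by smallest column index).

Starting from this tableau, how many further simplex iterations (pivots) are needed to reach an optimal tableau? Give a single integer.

2

pivot: x3 in, x2 out → z = 7
pivot: x4 in, x3 out → z = 8
No improving column remains; optimal.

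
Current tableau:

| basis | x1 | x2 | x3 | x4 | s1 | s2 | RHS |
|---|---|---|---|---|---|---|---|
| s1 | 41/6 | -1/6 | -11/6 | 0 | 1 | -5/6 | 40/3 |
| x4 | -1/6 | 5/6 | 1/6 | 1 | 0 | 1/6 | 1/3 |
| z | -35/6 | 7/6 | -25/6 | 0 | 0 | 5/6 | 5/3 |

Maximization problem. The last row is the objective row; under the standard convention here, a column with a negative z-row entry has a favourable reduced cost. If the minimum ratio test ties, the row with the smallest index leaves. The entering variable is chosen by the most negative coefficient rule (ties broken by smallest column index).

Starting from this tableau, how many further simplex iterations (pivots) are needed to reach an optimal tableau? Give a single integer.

pivot: x1 in, s1 out → z = 535/41
pivot: x3 in, x4 out → z = 44
No improving column remains; optimal.

2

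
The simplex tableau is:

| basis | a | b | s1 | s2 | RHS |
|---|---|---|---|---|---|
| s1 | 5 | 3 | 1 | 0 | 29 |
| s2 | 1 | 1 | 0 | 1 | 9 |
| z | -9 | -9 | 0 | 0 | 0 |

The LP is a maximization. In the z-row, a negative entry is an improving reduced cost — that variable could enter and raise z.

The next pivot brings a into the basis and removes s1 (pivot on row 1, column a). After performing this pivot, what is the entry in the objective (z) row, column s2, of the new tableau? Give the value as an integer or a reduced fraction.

Pivot element is row 1, column a: 5.
Normalize row 1: new (row 1, s2) = 0/5 = 0.
z-row ← z-row − (-9)·(new row 1): 0 − (-9)·0 = 0.

0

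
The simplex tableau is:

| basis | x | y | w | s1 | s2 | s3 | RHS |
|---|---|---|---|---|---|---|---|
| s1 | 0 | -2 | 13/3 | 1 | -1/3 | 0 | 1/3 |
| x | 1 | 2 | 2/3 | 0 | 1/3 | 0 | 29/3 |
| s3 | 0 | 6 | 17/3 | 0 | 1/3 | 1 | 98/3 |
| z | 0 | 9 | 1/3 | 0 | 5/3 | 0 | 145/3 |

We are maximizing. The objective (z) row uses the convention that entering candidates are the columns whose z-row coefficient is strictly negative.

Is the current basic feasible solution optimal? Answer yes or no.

No objective-row coefficient is strictly negative, so no entering variable exists; the tableau is optimal.

yes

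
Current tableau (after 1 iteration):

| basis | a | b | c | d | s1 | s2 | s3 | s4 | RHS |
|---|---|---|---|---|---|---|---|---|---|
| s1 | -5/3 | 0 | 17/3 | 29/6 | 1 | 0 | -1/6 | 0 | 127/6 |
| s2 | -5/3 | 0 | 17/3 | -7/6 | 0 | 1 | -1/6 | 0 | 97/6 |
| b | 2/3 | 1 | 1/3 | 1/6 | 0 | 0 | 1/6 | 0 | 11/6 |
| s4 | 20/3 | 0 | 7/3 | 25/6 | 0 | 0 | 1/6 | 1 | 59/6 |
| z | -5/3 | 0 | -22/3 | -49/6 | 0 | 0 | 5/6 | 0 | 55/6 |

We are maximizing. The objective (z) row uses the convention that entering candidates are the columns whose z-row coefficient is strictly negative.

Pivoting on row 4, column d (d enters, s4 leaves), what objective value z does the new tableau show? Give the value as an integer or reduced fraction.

Minimum ratio for d: (59/6)/(25/6) = 59/25.
z changes by −(z-row coeff of d)·ratio = −(-49/6)·(59/25) = 2891/150.
New z = 55/6 + (2891/150) = 711/25.

711/25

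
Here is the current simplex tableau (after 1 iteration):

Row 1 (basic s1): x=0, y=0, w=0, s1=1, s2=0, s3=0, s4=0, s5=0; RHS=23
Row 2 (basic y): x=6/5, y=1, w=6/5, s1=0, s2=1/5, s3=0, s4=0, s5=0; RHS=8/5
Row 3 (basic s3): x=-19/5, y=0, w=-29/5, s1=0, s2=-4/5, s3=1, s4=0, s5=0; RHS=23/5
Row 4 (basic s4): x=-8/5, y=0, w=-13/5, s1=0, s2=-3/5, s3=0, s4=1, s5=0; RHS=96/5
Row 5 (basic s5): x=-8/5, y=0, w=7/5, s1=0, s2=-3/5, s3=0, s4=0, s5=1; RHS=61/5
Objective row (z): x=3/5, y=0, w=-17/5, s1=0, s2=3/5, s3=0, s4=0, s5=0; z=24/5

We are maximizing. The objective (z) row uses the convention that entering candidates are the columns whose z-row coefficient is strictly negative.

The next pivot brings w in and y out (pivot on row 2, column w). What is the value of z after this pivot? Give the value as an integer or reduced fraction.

28/3

Minimum ratio for w: (8/5)/(6/5) = 4/3.
z changes by −(z-row coeff of w)·ratio = −(-17/5)·(4/3) = 68/15.
New z = 24/5 + (68/15) = 28/3.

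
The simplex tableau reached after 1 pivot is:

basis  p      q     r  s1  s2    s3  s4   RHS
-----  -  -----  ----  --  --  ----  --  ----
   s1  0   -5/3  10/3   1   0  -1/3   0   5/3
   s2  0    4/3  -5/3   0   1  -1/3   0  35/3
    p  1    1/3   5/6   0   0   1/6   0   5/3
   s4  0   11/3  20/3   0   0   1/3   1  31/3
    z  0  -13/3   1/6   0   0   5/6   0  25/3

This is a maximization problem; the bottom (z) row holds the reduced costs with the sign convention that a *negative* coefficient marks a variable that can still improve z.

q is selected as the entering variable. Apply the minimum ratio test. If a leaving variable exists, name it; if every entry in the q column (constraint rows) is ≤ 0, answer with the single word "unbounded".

s4

Ratios: row 1 (s1): entry -5/3 ≤ 0, skip; row 2 (s2): (35/3)/(4/3) = 35/4; row 3 (p): (5/3)/(1/3) = 5; row 4 (s4): (31/3)/(11/3) = 31/11.
Minimum ratio is in the s4 row, so s4 leaves.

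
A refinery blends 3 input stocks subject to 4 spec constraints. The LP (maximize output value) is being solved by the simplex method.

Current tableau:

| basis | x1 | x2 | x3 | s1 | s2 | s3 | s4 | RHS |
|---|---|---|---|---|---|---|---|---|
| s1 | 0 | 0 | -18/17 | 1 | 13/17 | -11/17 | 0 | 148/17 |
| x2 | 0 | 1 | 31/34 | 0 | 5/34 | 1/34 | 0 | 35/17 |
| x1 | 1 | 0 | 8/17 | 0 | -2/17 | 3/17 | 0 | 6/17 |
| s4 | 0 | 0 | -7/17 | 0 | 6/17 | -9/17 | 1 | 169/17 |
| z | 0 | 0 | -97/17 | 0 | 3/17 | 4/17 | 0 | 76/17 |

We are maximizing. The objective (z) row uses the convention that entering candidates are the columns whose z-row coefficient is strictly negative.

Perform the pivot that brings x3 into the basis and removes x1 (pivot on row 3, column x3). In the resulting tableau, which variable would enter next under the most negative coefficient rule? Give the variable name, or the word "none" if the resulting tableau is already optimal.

Pivot element 8/17. New z-row = old z-row − (-97/17)·(row 3/(8/17)).
Updated z-row coefficients: x1: 97/8, x2: 0, x3: 0, s1: 0, s2: -5/4, s3: 19/8, s4: 0.
The most negative is -5/4 in column s2, so s2 would enter next.

s2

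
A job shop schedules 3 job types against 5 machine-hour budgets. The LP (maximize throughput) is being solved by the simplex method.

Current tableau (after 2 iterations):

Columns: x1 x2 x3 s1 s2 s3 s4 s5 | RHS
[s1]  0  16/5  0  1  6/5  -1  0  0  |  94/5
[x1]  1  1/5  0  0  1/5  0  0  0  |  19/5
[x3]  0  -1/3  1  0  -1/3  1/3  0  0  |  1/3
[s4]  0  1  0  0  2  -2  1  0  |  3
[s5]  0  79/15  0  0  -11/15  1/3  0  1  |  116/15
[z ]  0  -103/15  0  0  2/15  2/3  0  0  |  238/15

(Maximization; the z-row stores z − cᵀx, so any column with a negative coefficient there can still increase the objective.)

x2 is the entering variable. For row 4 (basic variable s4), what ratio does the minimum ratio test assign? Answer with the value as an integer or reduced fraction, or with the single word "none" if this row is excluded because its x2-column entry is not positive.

3

Ratio = RHS / (x2 entry) = 3 / 1 = 3.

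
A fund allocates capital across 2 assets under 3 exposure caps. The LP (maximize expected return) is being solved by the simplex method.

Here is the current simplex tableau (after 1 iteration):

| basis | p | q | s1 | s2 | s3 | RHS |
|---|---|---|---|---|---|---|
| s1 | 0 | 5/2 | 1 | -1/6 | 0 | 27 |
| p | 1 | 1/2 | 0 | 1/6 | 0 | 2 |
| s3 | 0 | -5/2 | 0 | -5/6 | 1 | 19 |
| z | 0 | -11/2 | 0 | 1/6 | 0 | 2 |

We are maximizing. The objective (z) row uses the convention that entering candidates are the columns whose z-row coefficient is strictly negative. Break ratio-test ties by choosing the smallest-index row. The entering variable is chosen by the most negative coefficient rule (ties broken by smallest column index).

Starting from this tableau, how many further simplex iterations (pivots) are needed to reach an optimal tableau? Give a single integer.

pivot: q in, p out → z = 24
No improving column remains; optimal.

1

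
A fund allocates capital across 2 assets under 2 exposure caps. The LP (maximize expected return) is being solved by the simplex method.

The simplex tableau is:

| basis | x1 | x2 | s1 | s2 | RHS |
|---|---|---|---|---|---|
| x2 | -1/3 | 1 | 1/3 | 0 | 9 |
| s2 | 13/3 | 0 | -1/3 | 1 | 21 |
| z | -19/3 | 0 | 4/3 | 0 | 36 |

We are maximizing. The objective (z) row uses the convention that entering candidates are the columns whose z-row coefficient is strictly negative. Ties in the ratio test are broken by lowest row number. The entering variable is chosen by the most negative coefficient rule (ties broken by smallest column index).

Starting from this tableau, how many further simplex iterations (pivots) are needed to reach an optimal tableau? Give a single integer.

1

pivot: x1 in, s2 out → z = 867/13
No improving column remains; optimal.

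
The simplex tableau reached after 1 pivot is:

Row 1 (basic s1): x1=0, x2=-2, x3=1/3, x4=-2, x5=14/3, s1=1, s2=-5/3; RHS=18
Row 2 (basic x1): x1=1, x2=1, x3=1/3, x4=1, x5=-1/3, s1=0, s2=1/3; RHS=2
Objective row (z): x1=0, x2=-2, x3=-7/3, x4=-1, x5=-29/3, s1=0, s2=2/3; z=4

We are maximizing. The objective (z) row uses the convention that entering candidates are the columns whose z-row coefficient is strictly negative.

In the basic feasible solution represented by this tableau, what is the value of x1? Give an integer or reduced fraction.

2

x1 is basic (row 2); its value is the RHS of that row: 2.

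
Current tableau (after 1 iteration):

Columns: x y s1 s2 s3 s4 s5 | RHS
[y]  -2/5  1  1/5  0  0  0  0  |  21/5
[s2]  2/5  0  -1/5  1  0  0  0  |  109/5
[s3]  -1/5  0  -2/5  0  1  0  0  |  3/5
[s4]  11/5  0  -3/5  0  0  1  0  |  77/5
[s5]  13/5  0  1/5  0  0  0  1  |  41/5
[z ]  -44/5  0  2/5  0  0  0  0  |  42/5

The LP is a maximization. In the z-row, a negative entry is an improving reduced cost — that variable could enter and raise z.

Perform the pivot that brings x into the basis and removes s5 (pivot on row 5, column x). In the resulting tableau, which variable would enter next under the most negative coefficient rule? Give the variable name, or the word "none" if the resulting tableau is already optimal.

none

Pivot element 13/5. New z-row = old z-row − (-44/5)·(row 5/(13/5)).
Updated z-row coefficients: x: 0, y: 0, s1: 14/13, s2: 0, s3: 0, s4: 0, s5: 44/13.
No coefficient is strictly negative; the tableau after this pivot is optimal.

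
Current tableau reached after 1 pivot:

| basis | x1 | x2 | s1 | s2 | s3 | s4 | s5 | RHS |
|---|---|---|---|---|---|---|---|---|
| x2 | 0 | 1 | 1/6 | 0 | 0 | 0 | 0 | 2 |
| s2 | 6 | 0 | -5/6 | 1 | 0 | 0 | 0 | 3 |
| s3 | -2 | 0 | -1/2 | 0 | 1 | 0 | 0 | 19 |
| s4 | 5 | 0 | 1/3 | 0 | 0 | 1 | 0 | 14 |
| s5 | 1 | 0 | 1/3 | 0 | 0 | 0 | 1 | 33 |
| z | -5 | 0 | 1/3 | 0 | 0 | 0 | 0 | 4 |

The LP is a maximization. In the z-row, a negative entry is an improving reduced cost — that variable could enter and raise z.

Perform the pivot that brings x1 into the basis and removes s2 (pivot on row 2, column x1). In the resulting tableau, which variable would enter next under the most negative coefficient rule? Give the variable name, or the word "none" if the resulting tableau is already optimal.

s1

Pivot element 6. New z-row = old z-row − (-5)·(row 2/6).
Updated z-row coefficients: x1: 0, x2: 0, s1: -13/36, s2: 5/6, s3: 0, s4: 0, s5: 0.
The most negative is -13/36 in column s1, so s1 would enter next.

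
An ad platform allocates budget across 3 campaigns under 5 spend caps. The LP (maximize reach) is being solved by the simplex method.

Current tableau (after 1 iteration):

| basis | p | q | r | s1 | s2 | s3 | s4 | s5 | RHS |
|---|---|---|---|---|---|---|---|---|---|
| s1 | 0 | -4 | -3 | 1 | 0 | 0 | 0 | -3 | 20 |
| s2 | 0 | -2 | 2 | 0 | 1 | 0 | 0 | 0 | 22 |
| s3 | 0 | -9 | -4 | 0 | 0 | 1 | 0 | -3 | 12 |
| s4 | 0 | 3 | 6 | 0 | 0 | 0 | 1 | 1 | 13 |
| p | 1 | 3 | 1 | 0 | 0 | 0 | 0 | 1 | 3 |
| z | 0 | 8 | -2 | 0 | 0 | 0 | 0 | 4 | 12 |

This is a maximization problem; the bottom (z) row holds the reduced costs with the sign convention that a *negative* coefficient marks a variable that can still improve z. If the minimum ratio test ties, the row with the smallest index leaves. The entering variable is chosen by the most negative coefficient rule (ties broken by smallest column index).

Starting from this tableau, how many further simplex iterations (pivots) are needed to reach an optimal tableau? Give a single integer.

pivot: r in, s4 out → z = 49/3
No improving column remains; optimal.

1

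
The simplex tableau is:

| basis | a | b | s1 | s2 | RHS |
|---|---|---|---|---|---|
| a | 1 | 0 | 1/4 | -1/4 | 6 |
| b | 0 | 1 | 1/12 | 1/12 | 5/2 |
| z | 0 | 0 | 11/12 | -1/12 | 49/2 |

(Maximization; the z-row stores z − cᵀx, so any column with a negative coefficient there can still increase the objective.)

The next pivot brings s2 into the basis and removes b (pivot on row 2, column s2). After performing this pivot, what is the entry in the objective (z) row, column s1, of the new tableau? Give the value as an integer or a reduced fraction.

Pivot element is row 2, column s2: 1/12.
Normalize row 2: new (row 2, s1) = (1/12)/(1/12) = 1.
z-row ← z-row − (-1/12)·(new row 2): 11/12 − (-1/12)·1 = 1.

1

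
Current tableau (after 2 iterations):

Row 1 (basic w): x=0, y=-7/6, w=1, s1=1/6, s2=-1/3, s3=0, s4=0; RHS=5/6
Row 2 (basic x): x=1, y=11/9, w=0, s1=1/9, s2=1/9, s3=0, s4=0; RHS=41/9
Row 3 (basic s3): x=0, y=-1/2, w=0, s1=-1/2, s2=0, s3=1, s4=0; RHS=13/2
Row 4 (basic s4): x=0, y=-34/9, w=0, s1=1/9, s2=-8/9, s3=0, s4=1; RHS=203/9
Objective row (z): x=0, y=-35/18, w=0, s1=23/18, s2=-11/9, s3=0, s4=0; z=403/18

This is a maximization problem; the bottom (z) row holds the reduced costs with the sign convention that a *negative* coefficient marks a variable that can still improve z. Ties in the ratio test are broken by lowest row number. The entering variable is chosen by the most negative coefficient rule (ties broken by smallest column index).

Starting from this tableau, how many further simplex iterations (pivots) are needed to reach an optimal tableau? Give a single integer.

pivot: y in, x out → z = 326/11
pivot: s2 in, y out → z = 145/2
No improving column remains; optimal.

2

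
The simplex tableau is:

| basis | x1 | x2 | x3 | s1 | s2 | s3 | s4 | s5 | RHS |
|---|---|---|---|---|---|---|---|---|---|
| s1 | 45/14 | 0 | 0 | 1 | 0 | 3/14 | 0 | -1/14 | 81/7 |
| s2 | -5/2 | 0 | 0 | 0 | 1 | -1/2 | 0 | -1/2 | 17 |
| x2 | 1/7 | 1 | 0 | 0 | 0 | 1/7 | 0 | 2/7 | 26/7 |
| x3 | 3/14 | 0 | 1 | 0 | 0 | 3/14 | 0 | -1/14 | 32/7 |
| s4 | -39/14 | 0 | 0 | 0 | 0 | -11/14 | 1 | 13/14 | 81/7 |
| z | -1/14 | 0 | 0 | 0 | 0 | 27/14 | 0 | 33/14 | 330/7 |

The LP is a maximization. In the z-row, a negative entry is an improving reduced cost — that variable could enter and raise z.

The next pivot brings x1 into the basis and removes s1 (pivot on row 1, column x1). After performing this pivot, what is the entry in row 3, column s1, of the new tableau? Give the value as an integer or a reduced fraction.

-2/45

Pivot element is row 1, column x1: 45/14.
Normalize row 1: new (row 1, s1) = 1/(45/14) = 14/45.
row 3 ← row 3 − (1/7)·(new row 1): 0 − (1/7)·(14/45) = -2/45.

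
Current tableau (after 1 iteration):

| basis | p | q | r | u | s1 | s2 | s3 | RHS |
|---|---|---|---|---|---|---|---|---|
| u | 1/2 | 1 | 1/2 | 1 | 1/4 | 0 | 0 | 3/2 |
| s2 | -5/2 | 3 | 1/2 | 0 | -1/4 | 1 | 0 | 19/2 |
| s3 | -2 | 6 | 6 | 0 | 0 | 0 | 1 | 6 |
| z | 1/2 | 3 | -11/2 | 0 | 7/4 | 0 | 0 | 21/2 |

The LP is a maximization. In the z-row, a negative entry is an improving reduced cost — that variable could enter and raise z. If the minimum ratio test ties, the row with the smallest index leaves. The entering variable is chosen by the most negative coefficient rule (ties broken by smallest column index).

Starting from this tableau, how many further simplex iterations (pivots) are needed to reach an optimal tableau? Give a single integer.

2

pivot: r in, s3 out → z = 16
pivot: p in, u out → z = 18
No improving column remains; optimal.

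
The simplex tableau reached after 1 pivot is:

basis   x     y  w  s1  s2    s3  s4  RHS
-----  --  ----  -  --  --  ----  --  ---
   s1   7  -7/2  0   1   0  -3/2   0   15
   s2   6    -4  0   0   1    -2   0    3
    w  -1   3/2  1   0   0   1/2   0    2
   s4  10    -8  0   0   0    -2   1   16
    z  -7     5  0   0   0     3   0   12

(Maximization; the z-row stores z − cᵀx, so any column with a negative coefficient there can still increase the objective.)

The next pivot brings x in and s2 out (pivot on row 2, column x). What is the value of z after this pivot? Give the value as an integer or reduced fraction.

Minimum ratio for x: 3/6 = 1/2.
z changes by −(z-row coeff of x)·ratio = −(-7)·(1/2) = 7/2.
New z = 12 + (7/2) = 31/2.

31/2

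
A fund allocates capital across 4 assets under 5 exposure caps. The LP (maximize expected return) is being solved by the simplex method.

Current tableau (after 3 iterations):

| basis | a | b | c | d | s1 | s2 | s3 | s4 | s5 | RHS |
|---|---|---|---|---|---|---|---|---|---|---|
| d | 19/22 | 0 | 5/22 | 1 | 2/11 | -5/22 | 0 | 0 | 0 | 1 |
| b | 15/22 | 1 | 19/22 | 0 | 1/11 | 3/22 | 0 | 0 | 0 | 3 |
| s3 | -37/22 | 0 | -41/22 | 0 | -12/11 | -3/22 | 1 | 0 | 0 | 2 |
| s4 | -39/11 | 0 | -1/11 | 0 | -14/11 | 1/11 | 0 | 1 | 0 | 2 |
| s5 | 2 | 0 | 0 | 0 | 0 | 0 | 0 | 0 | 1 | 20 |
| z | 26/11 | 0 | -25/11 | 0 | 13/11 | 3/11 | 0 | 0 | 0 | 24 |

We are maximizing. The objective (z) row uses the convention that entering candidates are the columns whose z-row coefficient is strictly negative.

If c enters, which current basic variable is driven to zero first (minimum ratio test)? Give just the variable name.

Ratios: row 1 (d): 1/(5/22) = 22/5; row 2 (b): 3/(19/22) = 66/19; row 3 (s3): entry -41/22 ≤ 0, skip; row 4 (s4): entry -1/11 ≤ 0, skip; row 5 (s5): entry 0 ≤ 0, skip.
Minimum ratio 66/19 is in the b row, so b leaves.

b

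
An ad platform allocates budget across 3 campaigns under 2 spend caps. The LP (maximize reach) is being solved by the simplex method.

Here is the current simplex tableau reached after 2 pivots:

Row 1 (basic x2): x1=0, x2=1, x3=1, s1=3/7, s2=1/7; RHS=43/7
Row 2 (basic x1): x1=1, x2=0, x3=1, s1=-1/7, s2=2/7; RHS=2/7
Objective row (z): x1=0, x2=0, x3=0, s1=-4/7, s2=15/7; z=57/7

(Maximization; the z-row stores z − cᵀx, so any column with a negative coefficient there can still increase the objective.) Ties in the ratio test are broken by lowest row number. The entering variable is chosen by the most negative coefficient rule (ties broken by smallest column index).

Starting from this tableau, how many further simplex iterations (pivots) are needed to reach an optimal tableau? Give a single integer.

pivot: s1 in, x2 out → z = 49/3
No improving column remains; optimal.

1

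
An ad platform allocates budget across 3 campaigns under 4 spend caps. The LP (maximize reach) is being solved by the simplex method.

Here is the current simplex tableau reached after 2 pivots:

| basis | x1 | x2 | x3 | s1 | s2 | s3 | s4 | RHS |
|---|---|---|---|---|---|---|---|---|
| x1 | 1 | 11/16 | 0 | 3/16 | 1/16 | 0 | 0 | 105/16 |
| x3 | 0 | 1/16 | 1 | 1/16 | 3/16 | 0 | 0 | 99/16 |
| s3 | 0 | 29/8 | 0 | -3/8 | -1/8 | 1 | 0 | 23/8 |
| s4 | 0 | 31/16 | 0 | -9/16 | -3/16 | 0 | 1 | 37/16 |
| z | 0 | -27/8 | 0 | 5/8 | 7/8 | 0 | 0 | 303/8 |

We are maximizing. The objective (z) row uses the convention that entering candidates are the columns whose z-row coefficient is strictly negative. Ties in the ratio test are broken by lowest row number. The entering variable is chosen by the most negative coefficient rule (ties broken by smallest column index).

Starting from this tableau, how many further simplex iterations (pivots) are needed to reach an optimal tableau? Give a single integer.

1

pivot: x2 in, s3 out → z = 1176/29
No improving column remains; optimal.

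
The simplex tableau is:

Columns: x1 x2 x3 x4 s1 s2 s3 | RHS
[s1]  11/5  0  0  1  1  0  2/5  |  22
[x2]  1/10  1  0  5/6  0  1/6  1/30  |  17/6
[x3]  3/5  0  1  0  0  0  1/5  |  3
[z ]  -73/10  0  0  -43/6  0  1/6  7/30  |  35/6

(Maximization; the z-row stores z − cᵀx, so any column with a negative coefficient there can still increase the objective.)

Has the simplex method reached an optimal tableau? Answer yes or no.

Column x1 has objective-row coefficient -73/10, which is negative; an improving pivot exists, so not yet optimal.

no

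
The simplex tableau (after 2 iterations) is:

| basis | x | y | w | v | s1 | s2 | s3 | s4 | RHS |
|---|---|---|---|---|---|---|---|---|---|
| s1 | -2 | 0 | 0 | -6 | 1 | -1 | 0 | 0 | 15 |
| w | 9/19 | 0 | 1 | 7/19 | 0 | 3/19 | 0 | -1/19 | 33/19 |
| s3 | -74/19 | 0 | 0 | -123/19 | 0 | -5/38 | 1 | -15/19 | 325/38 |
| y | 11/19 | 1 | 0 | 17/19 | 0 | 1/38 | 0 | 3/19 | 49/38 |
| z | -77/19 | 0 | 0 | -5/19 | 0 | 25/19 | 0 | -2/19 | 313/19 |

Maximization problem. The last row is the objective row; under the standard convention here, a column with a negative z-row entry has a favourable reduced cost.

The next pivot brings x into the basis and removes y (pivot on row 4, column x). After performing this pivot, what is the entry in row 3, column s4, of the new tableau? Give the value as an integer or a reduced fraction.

3/11

Pivot element is row 4, column x: 11/19.
Normalize row 4: new (row 4, s4) = (3/19)/(11/19) = 3/11.
row 3 ← row 3 − (-74/19)·(new row 4): -15/19 − (-74/19)·(3/11) = 3/11.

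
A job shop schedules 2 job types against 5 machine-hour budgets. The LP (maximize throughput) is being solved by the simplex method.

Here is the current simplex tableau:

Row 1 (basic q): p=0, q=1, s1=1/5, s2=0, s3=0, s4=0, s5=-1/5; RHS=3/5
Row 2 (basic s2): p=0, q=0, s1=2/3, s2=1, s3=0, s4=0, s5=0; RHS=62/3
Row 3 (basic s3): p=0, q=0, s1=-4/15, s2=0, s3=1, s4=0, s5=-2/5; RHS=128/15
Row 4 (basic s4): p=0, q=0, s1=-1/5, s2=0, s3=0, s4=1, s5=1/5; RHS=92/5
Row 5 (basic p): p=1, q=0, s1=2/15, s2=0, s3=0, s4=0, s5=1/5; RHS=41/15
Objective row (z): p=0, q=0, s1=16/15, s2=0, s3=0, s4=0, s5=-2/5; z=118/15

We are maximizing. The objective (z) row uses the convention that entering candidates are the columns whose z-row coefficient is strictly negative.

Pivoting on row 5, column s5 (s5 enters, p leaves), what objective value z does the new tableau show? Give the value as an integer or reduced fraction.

Minimum ratio for s5: (41/15)/(1/5) = 41/3.
z changes by −(z-row coeff of s5)·ratio = −(-2/5)·(41/3) = 82/15.
New z = 118/15 + (82/15) = 40/3.

40/3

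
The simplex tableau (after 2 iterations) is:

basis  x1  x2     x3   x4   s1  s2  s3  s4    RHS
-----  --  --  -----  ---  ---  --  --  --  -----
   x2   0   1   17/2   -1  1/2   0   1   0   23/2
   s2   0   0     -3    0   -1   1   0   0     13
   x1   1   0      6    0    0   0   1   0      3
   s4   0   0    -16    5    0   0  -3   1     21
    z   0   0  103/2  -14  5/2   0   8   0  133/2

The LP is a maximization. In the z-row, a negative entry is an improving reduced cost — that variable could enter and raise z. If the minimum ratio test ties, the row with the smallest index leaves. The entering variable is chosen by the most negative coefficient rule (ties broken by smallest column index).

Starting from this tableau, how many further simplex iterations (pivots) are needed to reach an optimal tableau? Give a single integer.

pivot: x4 in, s4 out → z = 1253/10
pivot: s3 in, x1 out → z = 253/2
No improving column remains; optimal.

2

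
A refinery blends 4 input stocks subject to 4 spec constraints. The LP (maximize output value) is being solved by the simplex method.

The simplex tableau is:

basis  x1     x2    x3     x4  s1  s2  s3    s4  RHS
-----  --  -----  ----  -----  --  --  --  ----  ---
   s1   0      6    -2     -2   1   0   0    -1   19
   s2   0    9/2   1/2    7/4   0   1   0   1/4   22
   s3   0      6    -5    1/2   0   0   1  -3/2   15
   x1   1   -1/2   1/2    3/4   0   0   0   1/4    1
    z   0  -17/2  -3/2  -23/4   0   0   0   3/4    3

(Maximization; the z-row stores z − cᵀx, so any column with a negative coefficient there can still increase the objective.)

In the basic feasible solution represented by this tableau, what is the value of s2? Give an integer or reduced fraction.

s2 is basic (row 2); its value is the RHS of that row: 22.

22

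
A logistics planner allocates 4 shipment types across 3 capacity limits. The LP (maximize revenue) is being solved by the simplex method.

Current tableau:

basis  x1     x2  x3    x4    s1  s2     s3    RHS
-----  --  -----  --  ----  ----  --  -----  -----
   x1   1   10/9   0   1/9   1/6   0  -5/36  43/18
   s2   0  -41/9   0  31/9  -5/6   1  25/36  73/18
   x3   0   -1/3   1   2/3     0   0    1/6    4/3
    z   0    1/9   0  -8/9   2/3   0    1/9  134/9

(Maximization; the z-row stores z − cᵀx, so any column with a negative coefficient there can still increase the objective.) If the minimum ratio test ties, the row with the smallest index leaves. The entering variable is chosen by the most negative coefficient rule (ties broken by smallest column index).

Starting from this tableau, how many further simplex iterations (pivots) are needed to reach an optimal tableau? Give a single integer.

pivot: x4 in, s2 out → z = 494/31
pivot: x2 in, x3 out → z = 17
pivot: s2 in, x1 out → z = 121/7
No improving column remains; optimal.

3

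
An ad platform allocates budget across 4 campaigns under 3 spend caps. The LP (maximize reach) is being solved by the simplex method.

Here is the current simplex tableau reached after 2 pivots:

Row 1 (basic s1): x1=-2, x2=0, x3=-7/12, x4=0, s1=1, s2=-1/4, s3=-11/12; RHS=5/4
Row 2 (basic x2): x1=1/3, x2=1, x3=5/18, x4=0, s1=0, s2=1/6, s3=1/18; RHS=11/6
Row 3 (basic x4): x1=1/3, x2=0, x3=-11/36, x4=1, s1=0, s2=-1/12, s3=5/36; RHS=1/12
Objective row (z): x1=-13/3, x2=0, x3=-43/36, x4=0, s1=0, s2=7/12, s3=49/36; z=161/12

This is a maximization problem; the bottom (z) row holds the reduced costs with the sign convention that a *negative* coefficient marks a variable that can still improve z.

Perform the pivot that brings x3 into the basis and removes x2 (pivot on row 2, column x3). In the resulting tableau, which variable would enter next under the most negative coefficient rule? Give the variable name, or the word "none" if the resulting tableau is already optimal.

x1

Pivot element 5/18. New z-row = old z-row − (-43/36)·(row 2/(5/18)).
Updated z-row coefficients: x1: -29/10, x2: 43/10, x3: 0, x4: 0, s1: 0, s2: 13/10, s3: 8/5.
The most negative is -29/10 in column x1, so x1 would enter next.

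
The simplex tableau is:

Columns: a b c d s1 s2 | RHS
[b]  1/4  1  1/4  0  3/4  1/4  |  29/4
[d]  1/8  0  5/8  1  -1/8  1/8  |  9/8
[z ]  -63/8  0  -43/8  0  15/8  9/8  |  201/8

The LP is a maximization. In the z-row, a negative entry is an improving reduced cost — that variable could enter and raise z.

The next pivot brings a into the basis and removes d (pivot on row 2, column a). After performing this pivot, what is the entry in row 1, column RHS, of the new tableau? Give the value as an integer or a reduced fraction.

Pivot element is row 2, column a: 1/8.
Normalize row 2: new (row 2, RHS) = (9/8)/(1/8) = 9.
row 1 ← row 1 − (1/4)·(new row 2): 29/4 − (1/4)·9 = 5.

5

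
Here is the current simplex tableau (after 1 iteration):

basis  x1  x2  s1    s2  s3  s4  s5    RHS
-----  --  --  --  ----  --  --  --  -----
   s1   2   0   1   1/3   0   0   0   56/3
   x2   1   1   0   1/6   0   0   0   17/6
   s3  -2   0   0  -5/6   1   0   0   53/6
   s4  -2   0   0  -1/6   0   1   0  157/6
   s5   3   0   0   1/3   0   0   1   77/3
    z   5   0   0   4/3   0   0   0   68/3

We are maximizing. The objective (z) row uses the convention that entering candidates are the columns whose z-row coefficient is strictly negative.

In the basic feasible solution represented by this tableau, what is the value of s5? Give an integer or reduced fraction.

77/3

s5 is basic (row 5); its value is the RHS of that row: 77/3.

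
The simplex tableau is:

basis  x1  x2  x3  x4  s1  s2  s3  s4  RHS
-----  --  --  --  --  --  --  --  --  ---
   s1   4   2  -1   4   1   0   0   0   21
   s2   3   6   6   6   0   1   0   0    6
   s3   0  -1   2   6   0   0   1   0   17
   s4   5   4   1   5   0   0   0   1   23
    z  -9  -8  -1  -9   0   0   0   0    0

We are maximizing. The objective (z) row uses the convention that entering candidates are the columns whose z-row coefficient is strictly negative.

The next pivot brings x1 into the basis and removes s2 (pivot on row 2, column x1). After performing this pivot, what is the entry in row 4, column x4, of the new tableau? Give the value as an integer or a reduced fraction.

Pivot element is row 2, column x1: 3.
Normalize row 2: new (row 2, x4) = 6/3 = 2.
row 4 ← row 4 − 5·(new row 2): 5 − 5·2 = -5.

-5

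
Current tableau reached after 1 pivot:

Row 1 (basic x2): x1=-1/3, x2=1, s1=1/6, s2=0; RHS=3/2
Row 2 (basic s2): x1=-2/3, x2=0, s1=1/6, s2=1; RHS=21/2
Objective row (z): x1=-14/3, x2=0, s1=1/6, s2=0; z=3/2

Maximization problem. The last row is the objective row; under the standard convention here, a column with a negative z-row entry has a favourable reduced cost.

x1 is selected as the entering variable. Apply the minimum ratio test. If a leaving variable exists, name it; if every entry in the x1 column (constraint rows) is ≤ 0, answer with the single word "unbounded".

unbounded

x1-column entries: row 1: -1/3, row 2: -2/3. All ≤ 0, so x1 can increase without bound; the LP is unbounded in this direction.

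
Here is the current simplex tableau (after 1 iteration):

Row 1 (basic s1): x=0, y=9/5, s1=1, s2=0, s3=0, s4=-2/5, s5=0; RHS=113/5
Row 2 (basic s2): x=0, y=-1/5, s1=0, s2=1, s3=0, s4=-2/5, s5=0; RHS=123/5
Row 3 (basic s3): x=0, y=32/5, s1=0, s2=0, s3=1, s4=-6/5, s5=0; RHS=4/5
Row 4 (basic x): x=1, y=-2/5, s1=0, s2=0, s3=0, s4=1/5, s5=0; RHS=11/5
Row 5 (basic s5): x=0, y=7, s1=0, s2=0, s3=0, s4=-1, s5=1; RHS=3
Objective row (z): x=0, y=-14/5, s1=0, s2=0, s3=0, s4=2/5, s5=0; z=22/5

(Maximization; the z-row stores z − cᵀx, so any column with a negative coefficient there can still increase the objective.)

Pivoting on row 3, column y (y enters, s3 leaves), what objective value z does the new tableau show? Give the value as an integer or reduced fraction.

19/4

Minimum ratio for y: (4/5)/(32/5) = 1/8.
z changes by −(z-row coeff of y)·ratio = −(-14/5)·(1/8) = 7/20.
New z = 22/5 + (7/20) = 19/4.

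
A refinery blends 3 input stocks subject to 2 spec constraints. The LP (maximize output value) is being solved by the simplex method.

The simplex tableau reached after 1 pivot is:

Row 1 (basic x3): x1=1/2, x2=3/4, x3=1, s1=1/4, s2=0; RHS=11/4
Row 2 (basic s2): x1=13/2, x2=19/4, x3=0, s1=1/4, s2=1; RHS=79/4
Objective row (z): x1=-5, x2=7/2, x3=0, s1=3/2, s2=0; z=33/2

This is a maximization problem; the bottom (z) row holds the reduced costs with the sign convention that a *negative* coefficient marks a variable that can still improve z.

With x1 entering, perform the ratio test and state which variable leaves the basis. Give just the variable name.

Ratios: row 1 (x3): (11/4)/(1/2) = 11/2; row 2 (s2): (79/4)/(13/2) = 79/26.
Minimum ratio 79/26 is in the s2 row, so s2 leaves.

s2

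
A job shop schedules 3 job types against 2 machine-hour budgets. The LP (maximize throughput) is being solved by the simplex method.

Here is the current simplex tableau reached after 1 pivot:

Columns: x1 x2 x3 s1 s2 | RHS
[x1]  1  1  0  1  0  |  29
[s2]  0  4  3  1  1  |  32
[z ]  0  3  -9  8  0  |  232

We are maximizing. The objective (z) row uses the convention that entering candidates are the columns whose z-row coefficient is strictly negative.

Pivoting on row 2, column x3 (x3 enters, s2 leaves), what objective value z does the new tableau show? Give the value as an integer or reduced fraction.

Minimum ratio for x3: 32/3 = 32/3.
z changes by −(z-row coeff of x3)·ratio = −(-9)·(32/3) = 96.
New z = 232 + 96 = 328.

328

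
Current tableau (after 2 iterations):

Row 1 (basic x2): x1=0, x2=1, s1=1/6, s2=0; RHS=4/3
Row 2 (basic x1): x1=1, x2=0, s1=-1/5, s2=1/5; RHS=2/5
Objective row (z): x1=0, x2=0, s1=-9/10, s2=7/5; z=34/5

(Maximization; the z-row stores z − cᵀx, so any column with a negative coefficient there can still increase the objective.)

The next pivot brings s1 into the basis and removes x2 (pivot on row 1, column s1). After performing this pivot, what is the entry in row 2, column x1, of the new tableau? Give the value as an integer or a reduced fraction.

1

Pivot element is row 1, column s1: 1/6.
Normalize row 1: new (row 1, x1) = 0/(1/6) = 0.
row 2 ← row 2 − (-1/5)·(new row 1): 1 − (-1/5)·0 = 1.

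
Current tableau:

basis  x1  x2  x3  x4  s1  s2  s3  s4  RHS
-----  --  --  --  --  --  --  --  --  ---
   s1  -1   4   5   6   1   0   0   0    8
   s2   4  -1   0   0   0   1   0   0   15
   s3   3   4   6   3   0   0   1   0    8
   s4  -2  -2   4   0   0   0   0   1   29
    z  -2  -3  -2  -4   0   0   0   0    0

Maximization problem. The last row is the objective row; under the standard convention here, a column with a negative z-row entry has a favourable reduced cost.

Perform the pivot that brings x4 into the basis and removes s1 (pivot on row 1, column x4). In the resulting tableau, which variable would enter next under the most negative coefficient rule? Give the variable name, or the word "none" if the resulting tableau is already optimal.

Pivot element 6. New z-row = old z-row − (-4)·(row 1/6).
Updated z-row coefficients: x1: -8/3, x2: -1/3, x3: 4/3, x4: 0, s1: 2/3, s2: 0, s3: 0, s4: 0.
The most negative is -8/3 in column x1, so x1 would enter next.

x1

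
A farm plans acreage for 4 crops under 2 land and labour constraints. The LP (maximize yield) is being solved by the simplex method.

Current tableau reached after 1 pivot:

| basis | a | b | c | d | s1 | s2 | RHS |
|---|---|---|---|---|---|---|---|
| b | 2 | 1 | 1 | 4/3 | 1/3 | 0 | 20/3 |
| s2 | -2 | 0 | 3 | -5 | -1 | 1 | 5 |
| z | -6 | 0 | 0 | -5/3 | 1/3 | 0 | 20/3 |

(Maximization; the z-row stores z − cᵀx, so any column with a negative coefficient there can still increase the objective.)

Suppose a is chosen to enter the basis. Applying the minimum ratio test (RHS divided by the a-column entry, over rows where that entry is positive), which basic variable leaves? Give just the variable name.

Ratios: row 1 (b): (20/3)/2 = 10/3; row 2 (s2): entry -2 ≤ 0, skip.
Minimum ratio 10/3 is in the b row, so b leaves.

b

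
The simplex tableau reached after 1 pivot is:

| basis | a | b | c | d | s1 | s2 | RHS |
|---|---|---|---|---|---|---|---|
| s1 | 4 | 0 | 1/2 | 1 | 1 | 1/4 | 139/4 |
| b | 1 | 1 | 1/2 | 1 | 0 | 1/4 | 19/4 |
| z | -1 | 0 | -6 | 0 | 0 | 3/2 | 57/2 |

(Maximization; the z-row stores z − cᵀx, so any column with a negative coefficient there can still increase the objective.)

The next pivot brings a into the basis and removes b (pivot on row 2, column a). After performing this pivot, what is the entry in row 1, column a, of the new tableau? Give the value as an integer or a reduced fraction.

0

Pivot element is row 2, column a: 1.
Normalize row 2: new (row 2, a) = 1/1 = 1.
row 1 ← row 1 − 4·(new row 2): 4 − 4·1 = 0.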